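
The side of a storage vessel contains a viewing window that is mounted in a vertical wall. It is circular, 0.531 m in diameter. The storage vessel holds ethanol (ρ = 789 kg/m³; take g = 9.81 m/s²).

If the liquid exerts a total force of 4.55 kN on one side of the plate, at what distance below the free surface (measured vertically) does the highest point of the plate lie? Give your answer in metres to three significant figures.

γ = ρg = 789 × 9.81 / 1000 = 7.74009 kN/m³.
A = π(0.2655)² = 0.221452 m².
From F = γ·h_c·A, the centroid depth is h_c = 4.55/(7.74009 × 0.221452) = 2.65452 m.
The centroid is at the centre, 0.2655 m below the top of the plate, so the highest point sits at h_top = 2.65452 − 0.2655 = 2.38902 m below the surface.

d_top ≈ 2.39 m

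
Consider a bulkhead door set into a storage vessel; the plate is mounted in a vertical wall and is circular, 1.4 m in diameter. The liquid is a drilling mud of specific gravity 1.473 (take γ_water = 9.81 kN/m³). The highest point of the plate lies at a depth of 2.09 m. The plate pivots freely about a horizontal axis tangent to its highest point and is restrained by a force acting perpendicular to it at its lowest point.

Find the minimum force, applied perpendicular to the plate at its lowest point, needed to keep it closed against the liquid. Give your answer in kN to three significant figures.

γ = 1.473 × 9.81 = 14.45013 kN/m³.
The centroid is at the centre, 0.7 m below the top of the plate, so the centroid depth is h_c = 2.09 + 0.7 = 2.79 m.
A = π(0.7)² = 1.53938 m².
Resultant F = γ·h_c·A = 14.45013 × 2.79 × 1.53938 = 62.0614 kN.
I_c = πr⁴/4 = π × 0.7⁴/4 = 0.188574 m⁴.
Centre of pressure: y_p = y_c + I_c/(y_c·A) = 2.79 + 0.188574/(2.79 × 1.53938) = 2.79 + 0.0439068 = 2.83391 m along the plane.
The resultant acts 0.7 + 0.0439068 = 0.743907 m (along the plate) below the hinge at the top edge, so the moment about the hinge is M = F × 0.743907 = 62.0614 × 0.743907 = 46.1679 kN·m.
A normal force at the bottom, 1.4 m from the hinge, must supply this moment: P = 46.1679/1.4 = 32.9771 kN.

P ≈ 33.0 kN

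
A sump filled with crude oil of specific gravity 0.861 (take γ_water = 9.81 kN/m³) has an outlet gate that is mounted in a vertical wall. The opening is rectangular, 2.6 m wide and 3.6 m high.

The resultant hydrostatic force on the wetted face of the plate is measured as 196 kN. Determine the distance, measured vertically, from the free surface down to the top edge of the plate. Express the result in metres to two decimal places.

d_top ≈ 0.68 m

γ = 0.861 × 9.81 = 8.44641 kN/m³.
A = 2.6 × 3.6 = 9.36 m².
From F = γ·h_c·A, the centroid depth is h_c = 196/(8.44641 × 9.36) = 2.47918 m.
The centroid lies 3.6/2 = 1.8 m below the top edge, so the top edge sits at h_top = 2.47918 − 1.8 = 0.67918 m below the surface.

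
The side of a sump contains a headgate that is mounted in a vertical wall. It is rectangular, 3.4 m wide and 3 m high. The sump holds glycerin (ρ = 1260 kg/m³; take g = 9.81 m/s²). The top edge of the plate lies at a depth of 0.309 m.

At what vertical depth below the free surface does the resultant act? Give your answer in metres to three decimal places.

γ = ρg = 1260 × 9.81 / 1000 = 12.3606 kN/m³.
The centroid lies 3/2 = 1.5 m below the top edge, so the centroid depth is h_c = 0.309 + 1.5 = 1.809 m.
A = 3.4 × 3 = 10.2 m².
Resultant F = γ·h_c·A = 12.3606 × 1.809 × 10.2 = 228.075 kN.
I_c = b·h³/12 = 3.4 × 3³/12 = 7.65 m⁴.
Centre of pressure: y_p = y_c + I_c/(y_c·A) = 1.809 + 7.65/(1.809 × 10.2) = 1.809 + 0.414594 = 2.22359 m along the plane.

h_p = 2.224 m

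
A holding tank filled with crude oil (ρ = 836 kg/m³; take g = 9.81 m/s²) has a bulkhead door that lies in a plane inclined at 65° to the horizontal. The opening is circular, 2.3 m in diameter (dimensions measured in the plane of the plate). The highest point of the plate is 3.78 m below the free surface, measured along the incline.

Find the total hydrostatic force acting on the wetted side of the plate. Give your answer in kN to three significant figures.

γ = ρg = 836 × 9.81 / 1000 = 8.20116 kN/m³.
Let θ = 65° be the plate's angle to the horizontal; measure y along the incline from where the plane meets the free surface. Vertical depth h = y·sinθ with sinθ = 0.906308.
The centroid is at the centre, 1.15 m below the top of the plate, so y_c = 3.78 + 1.15 = 4.93 m and h_c = 4.93 × 0.906308 = 4.4681 m.
A = π(1.15)² = 4.15476 m².
Resultant F = γ·h_c·A = 8.20116 × 4.4681 × 4.15476 = 152.245 kN.

F ≈ 152 kN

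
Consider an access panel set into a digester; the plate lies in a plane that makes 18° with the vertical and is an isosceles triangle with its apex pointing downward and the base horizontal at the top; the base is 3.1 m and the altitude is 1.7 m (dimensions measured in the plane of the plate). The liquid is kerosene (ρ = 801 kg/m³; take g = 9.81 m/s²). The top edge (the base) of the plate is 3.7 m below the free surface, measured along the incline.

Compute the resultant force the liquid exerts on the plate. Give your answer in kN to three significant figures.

γ = ρg = 801 × 9.81 / 1000 = 7.85781 kN/m³.
The plate makes 18° with the vertical, i.e. θ = 90° − 18° = 72° to the horizontal. Measuring y along the incline from the free-surface line, vertical depth h = y·sinθ with sinθ = 0.951057.
With the apex down, the centroid sits h/3 = 1.7/3 = 0.566667 m below the base (the top edge), so y_c = 3.7 + 0.566667 = 4.26667 m and h_c = 4.26667 × 0.951057 = 4.05785 m.
A = ½ × 3.1 × 1.7 = 2.635 m².
Resultant F = γ·h_c·A = 7.85781 × 4.05785 × 2.635 = 84.0191 kN.

F ≈ 84.0 kN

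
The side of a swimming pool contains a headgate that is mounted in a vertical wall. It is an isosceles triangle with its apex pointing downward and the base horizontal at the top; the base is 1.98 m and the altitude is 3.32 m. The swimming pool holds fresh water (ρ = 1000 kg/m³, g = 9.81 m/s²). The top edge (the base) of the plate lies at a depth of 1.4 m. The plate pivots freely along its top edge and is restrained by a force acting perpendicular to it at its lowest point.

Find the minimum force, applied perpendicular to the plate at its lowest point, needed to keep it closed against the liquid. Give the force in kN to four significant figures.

P ≈ 32.89 kN

γ = ρg = 1000 × 9.81 = 9810 N/m³ = 9.81 kN/m³.
With the apex down, the centroid sits h/3 = 3.32/3 = 1.10667 m below the base (the top edge), so the centroid depth is h_c = 1.4 + 1.10667 = 2.50667 m.
A = ½ × 1.98 × 3.32 = 3.2868 m².
Resultant F = γ·h_c·A = 9.81 × 2.50667 × 3.2868 = 80.8238 kN.
I_c = b·h³/36 = 1.98 × 3.32³/36 = 2.01269 m⁴.
Centre of pressure: y_p = y_c + I_c/(y_c·A) = 2.50667 + 2.01269/(2.50667 × 3.2868) = 2.50667 + 0.24429 = 2.75096 m along the plane.
The resultant acts 1.10667 + 0.24429 = 1.35096 m (along the plate) below the hinge at the top edge, so the moment about the hinge is M = F × 1.35096 = 80.8238 × 1.35096 = 109.19 kN·m.
A normal force at the bottom, 3.32 m from the hinge, must supply this moment: P = 109.19/3.32 = 32.8886 kN.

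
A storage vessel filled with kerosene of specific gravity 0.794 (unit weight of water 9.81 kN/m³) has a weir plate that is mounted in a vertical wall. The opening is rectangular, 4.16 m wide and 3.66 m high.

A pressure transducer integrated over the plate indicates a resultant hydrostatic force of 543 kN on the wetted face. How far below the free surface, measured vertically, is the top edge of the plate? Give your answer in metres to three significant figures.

γ = 0.794 × 9.81 = 7.78914 kN/m³.
A = 4.16 × 3.66 = 15.2256 m².
From F = γ·h_c·A, the centroid depth is h_c = 543/(7.78914 × 15.2256) = 4.57863 m.
The centroid lies 3.66/2 = 1.83 m below the top edge, so the top edge sits at h_top = 4.57863 − 1.83 = 2.74863 m below the surface.

d_top ≈ 2.75 m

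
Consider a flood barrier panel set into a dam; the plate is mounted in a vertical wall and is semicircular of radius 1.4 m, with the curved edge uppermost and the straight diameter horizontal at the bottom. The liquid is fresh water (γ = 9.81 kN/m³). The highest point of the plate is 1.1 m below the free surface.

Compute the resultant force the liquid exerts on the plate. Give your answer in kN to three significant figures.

γ = 9.81 kN/m³.
The centroid lies 4r/(3π) = 0.594178 m above the diameter, so r − 4r/(3π) = 1.4 − 0.594178 = 0.805822 m below the topmost point, so the centroid depth is h_c = 1.1 + 0.805822 = 1.90582 m.
A = πr²/2 = π × 1.4²/2 = 3.07876 m².
Resultant F = γ·h_c·A = 9.81 × 1.90582 × 3.07876 = 57.5608 kN.

F ≈ 57.6 kN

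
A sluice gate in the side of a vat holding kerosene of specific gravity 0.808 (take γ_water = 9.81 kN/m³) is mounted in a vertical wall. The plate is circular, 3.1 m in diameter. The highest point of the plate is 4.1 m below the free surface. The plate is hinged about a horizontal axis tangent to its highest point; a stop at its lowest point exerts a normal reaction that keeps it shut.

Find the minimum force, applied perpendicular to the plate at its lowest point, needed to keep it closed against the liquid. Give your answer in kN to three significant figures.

P ≈ 181 kN

γ = 0.808 × 9.81 = 7.92648 kN/m³.
The centroid is at the centre, 1.55 m below the top of the plate, so the centroid depth is h_c = 4.1 + 1.55 = 5.65 m.
A = π(1.55)² = 7.54768 m².
Resultant F = γ·h_c·A = 7.92648 × 5.65 × 7.54768 = 338.02 kN.
I_c = πr⁴/4 = π × 1.55⁴/4 = 4.53332 m⁴.
Centre of pressure: y_p = y_c + I_c/(y_c·A) = 5.65 + 4.53332/(5.65 × 7.54768) = 5.65 + 0.106305 = 5.75631 m along the plane.
The resultant acts 1.55 + 0.106305 = 1.65631 m (along the plate) below the hinge at the top edge, so the moment about the hinge is M = F × 1.65631 = 338.02 × 1.65631 = 559.866 kN·m.
A normal force at the bottom, 3.1 m from the hinge, must supply this moment: P = 559.866/3.1 = 180.602 kN.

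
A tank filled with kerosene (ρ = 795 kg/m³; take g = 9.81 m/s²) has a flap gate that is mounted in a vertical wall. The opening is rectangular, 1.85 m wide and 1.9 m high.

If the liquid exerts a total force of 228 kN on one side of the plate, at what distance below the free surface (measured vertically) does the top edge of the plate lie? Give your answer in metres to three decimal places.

d_top ≈ 7.367 m

γ = ρg = 795 × 9.81 / 1000 = 7.79895 kN/m³.
A = 1.85 × 1.9 = 3.515 m².
From F = γ·h_c·A, the centroid depth is h_c = 228/(7.79895 × 3.515) = 8.31713 m.
The centroid lies 1.9/2 = 0.95 m below the top edge, so the top edge sits at h_top = 8.31713 − 0.95 = 7.36713 m below the surface.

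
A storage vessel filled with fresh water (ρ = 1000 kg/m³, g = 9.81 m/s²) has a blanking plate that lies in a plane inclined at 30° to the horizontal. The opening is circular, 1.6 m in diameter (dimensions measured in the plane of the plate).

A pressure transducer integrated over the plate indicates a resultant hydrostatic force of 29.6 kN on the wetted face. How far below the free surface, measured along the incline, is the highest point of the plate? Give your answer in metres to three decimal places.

γ = ρg = 1000 × 9.81 = 9810 N/m³ = 9.81 kN/m³.
A = π(0.8)² = 2.01062 m².
From F = γ·h_c·A, the centroid depth is h_c = 29.6/(9.81 × 2.01062) = 1.5007 m.
Let θ = 30° be the plate's angle to the horizontal; measure y along the incline from where the plane meets the free surface. Vertical depth h = y·sinθ with sinθ = 0.500000.
Along the incline, y_c = h_c/sinθ = 1.5007/0.500000 = 3.0014 m.
The centroid is at the centre, 0.8 m below the top of the plate, so the highest point sits at y_top = 3.0014 − 0.8 = 2.2014 m along the incline.

y_top ≈ 2.201 m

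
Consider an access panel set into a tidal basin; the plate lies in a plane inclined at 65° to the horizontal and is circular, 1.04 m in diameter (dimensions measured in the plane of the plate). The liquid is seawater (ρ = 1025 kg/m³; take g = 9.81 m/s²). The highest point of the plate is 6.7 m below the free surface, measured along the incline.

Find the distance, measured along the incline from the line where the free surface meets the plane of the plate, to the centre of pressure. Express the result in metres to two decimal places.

γ = ρg = 1025 × 9.81 / 1000 = 10.05525 kN/m³.
Let θ = 65° be the plate's angle to the horizontal; measure y along the incline from where the plane meets the free surface. Vertical depth h = y·sinθ with sinθ = 0.906308.
The centroid is at the centre, 0.52 m below the top of the plate, so y_c = 6.7 + 0.52 = 7.22 m and h_c = 7.22 × 0.906308 = 6.54354 m.
A = π(0.52)² = 0.849487 m².
Resultant F = γ·h_c·A = 10.05525 × 6.54354 × 0.849487 = 55.8936 kN.
I_c = πr⁴/4 = π × 0.52⁴/4 = 0.0574253 m⁴.
Centre of pressure: y_p = y_c + I_c/(y_c·A) = 7.22 + 0.0574253/(7.22 × 0.849487) = 7.22 + 0.00936288 = 7.22936 m along the plane.

y_p = 7.23 m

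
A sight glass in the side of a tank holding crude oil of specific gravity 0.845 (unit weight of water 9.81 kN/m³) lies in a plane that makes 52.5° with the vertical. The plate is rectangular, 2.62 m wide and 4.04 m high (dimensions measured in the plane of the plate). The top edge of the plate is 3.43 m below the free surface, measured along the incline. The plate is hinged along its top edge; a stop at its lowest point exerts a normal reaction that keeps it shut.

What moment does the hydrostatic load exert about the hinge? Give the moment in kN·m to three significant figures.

γ = 0.845 × 9.81 = 8.28945 kN/m³.
The plate makes 52.5° with the vertical, i.e. θ = 90° − 52.5° = 37.5° to the horizontal. Measuring y along the incline from the free-surface line, vertical depth h = y·sinθ with sinθ = 0.608761.
The centroid lies 4.04/2 = 2.02 m below the top edge, so y_c = 3.43 + 2.02 = 5.45 m and h_c = 5.45 × 0.608761 = 3.31775 m.
A = 2.62 × 4.04 = 10.5848 m².
Resultant F = γ·h_c·A = 8.28945 × 3.31775 × 10.5848 = 291.107 kN.
I_c = b·h³/12 = 2.62 × 4.04³/12 = 14.3967 m⁴.
Centre of pressure: y_p = y_c + I_c/(y_c·A) = 5.45 + 14.3967/(5.45 × 10.5848) = 5.45 + 0.249565 = 5.69956 m along the plane.
The resultant acts 2.02 + 0.249565 = 2.26957 m (along the plate) below the hinge at the top edge, so the moment about the hinge is M = F × 2.26957 = 291.107 × 2.26957 = 660.688 kN·m.

M ≈ 661 kN·m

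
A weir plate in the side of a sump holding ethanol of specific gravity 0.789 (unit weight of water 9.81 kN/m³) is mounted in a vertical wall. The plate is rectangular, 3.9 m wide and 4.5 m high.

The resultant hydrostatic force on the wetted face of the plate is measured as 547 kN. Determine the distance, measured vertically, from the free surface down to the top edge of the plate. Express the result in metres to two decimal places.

d_top ≈ 1.78 m

γ = 0.789 × 9.81 = 7.74009 kN/m³.
A = 3.9 × 4.5 = 17.55 m².
From F = γ·h_c·A, the centroid depth is h_c = 547/(7.74009 × 17.55) = 4.02684 m.
The centroid lies 4.5/2 = 2.25 m below the top edge, so the top edge sits at h_top = 4.02684 − 2.25 = 1.77684 m below the surface.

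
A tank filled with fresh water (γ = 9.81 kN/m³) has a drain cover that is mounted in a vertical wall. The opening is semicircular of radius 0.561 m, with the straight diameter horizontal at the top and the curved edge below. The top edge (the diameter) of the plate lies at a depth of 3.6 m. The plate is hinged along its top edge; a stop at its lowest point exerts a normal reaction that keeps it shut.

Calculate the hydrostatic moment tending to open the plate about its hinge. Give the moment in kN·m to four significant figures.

M ≈ 4.538 kN·m

γ = 9.81 kN/m³.
The centroid of a semicircle lies 4r/(3π) = 0.238096 m from the diameter, here below the top edge, so the centroid depth is h_c = 3.6 + 0.238096 = 3.8381 m.
A = πr²/2 = π × 0.561²/2 = 0.494363 m².
Resultant F = γ·h_c·A = 9.81 × 3.8381 × 0.494363 = 18.6136 kN.
I_c = (π/8 − 8/(9π))·r⁴ = 0.109757 × 0.561⁴ = 0.0108714 m⁴.
Centre of pressure: y_p = y_c + I_c/(y_c·A) = 3.8381 + 0.0108714/(3.8381 × 0.494363) = 3.8381 + 0.00572959 = 3.84383 m along the plane.
The resultant acts 0.238096 + 0.00572959 = 0.243826 m (along the plate) below the hinge at the top edge, so the moment about the hinge is M = F × 0.243826 = 18.6136 × 0.243826 = 4.53848 kN·m.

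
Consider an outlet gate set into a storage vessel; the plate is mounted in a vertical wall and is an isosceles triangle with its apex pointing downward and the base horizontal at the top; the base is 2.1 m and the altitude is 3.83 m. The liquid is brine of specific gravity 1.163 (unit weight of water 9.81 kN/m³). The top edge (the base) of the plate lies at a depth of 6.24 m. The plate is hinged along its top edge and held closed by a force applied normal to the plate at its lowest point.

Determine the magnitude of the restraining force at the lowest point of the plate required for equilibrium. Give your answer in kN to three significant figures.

P ≈ 125 kN

γ = 1.163 × 9.81 = 11.40903 kN/m³.
With the apex down, the centroid sits h/3 = 3.83/3 = 1.27667 m below the base (the top edge), so the centroid depth is h_c = 6.24 + 1.27667 = 7.51667 m.
A = ½ × 2.1 × 3.83 = 4.0215 m².
Resultant F = γ·h_c·A = 11.40903 × 7.51667 × 4.0215 = 344.875 kN.
I_c = b·h³/36 = 2.1 × 3.83³/36 = 3.27728 m⁴.
Centre of pressure: y_p = y_c + I_c/(y_c·A) = 7.51667 + 3.27728/(7.51667 × 4.0215) = 7.51667 + 0.108418 = 7.62509 m along the plane.
The resultant acts 1.27667 + 0.108418 = 1.38509 m (along the plate) below the hinge at the top edge, so the moment about the hinge is M = F × 1.38509 = 344.875 × 1.38509 = 477.683 kN·m.
A normal force at the bottom, 3.83 m from the hinge, must supply this moment: P = 477.683/3.83 = 124.721 kN.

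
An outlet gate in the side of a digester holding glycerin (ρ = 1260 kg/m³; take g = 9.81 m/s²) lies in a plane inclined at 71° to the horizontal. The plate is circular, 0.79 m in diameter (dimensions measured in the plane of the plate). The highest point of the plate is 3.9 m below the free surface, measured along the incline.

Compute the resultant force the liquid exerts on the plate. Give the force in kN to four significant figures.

γ = ρg = 1260 × 9.81 / 1000 = 12.3606 kN/m³.
Let θ = 71° be the plate's angle to the horizontal; measure y along the incline from where the plane meets the free surface. Vertical depth h = y·sinθ with sinθ = 0.945519.
The centroid is at the centre, 0.395 m below the top of the plate, so y_c = 3.9 + 0.395 = 4.295 m and h_c = 4.295 × 0.945519 = 4.061 m.
A = π(0.395)² = 0.490167 m².
Resultant F = γ·h_c·A = 12.3606 × 4.061 × 0.490167 = 24.6046 kN.

F ≈ 24.60 kN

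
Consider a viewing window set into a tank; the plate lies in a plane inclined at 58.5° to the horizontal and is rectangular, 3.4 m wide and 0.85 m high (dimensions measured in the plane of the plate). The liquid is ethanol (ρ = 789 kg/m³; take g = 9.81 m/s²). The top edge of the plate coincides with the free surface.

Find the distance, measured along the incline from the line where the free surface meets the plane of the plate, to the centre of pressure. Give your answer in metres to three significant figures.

y_p = 0.567 m

γ = ρg = 789 × 9.81 / 1000 = 7.74009 kN/m³.
Let θ = 58.5° be the plate's angle to the horizontal; measure y along the incline from where the plane meets the free surface. Vertical depth h = y·sinθ with sinθ = 0.852640.
The centroid lies 0.85/2 = 0.425 m below the top edge, so y_c = 0.425 m and h_c = 0.425 × 0.852640 = 0.362372 m.
A = 3.4 × 0.85 = 2.89 m².
Resultant F = γ·h_c·A = 7.74009 × 0.362372 × 2.89 = 8.10585 kN.
I_c = b·h³/12 = 3.4 × 0.85³/12 = 0.174002 m⁴.
Centre of pressure: y_p = y_c + I_c/(y_c·A) = 0.425 + 0.174002/(0.425 × 2.89) = 0.425 + 0.141667 = 0.566667 m along the plane.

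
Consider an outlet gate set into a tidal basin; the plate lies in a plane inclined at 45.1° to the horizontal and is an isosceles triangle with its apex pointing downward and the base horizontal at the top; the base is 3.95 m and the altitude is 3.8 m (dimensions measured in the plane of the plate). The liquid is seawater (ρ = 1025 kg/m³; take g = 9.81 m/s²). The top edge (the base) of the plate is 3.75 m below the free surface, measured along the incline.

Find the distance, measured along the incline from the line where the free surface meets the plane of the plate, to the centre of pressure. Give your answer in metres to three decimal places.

γ = ρg = 1025 × 9.81 / 1000 = 10.05525 kN/m³.
Let θ = 45.1° be the plate's angle to the horizontal; measure y along the incline from where the plane meets the free surface. Vertical depth h = y·sinθ with sinθ = 0.708340.
With the apex down, the centroid sits h/3 = 3.8/3 = 1.26667 m below the base (the top edge), so y_c = 3.75 + 1.26667 = 5.01667 m and h_c = 5.01667 × 0.708340 = 3.55351 m.
A = ½ × 3.95 × 3.8 = 7.505 m².
Resultant F = γ·h_c·A = 10.05525 × 3.55351 × 7.505 = 268.164 kN.
I_c = b·h³/36 = 3.95 × 3.8³/36 = 6.02068 m⁴.
Centre of pressure: y_p = y_c + I_c/(y_c·A) = 5.01667 + 6.02068/(5.01667 × 7.505) = 5.01667 + 0.159911 = 5.17658 m along the plane.

y_p = 5.177 m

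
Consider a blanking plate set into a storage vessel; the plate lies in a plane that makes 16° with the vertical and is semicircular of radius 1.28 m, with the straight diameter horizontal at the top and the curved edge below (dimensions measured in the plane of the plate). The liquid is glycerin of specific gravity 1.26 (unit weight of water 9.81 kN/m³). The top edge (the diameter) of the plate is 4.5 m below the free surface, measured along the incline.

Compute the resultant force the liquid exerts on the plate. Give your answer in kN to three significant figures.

F ≈ 154 kN

γ = 1.26 × 9.81 = 12.3606 kN/m³.
The plate makes 16° with the vertical, i.e. θ = 90° − 16° = 74° to the horizontal. Measuring y along the incline from the free-surface line, vertical depth h = y·sinθ with sinθ = 0.961262.
The centroid of a semicircle lies 4r/(3π) = 0.543249 m from the diameter, here below the top edge, so y_c = 4.5 + 0.543249 = 5.04325 m and h_c = 5.04325 × 0.961262 = 4.84788 m.
A = πr²/2 = π × 1.28²/2 = 2.57359 m².
Resultant F = γ·h_c·A = 12.3606 × 4.84788 × 2.57359 = 154.216 kN.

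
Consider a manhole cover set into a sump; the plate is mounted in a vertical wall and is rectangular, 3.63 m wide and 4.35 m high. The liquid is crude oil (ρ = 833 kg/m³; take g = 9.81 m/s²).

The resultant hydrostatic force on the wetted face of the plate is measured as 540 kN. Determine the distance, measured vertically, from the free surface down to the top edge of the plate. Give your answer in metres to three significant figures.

γ = ρg = 833 × 9.81 / 1000 = 8.17173 kN/m³.
A = 3.63 × 4.35 = 15.7905 m².
From F = γ·h_c·A, the centroid depth is h_c = 540/(8.17173 × 15.7905) = 4.18489 m.
The centroid lies 4.35/2 = 2.175 m below the top edge, so the top edge sits at h_top = 4.18489 − 2.175 = 2.00989 m below the surface.

d_top ≈ 2.01 m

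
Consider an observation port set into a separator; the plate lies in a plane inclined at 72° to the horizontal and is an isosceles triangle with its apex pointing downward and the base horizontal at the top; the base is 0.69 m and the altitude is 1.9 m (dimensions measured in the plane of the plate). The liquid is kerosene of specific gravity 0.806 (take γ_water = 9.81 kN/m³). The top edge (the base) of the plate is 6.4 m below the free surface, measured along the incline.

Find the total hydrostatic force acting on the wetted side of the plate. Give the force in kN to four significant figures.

F ≈ 34.67 kN

γ = 0.806 × 9.81 = 7.90686 kN/m³.
Let θ = 72° be the plate's angle to the horizontal; measure y along the incline from where the plane meets the free surface. Vertical depth h = y·sinθ with sinθ = 0.951057.
With the apex down, the centroid sits h/3 = 1.9/3 = 0.633333 m below the base (the top edge), so y_c = 6.4 + 0.633333 = 7.03333 m and h_c = 7.03333 × 0.951057 = 6.6891 m.
A = ½ × 0.69 × 1.9 = 0.6555 m².
Resultant F = γ·h_c·A = 7.90686 × 6.6891 × 0.6555 = 34.6692 kN.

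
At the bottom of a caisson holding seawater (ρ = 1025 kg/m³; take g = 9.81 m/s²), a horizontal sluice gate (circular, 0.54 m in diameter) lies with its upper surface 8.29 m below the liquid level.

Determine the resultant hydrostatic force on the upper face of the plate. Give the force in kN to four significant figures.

γ = ρg = 1025 × 9.81 / 1000 = 10.05525 kN/m³.
The plate is horizontal, so pressure is uniform at p = γ·h = 10.05525 × 8.29 = 83.358 kN/m².
A = π(0.27)² = 0.229022 m².
F = p·A = 83.358 × 0.229022 = 19.0908 kN.

F ≈ 19.09 kN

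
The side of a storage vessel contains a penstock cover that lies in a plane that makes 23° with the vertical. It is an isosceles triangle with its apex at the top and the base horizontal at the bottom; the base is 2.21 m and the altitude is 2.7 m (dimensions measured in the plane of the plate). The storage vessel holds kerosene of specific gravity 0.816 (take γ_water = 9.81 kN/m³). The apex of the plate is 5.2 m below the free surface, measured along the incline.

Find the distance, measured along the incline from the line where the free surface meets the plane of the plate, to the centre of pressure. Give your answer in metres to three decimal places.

y_p = 7.058 m

γ = 0.816 × 9.81 = 8.00496 kN/m³.
The plate makes 23° with the vertical, i.e. θ = 90° − 23° = 67° to the horizontal. Measuring y along the incline from the free-surface line, vertical depth h = y·sinθ with sinθ = 0.920505.
With the apex up, the centroid sits 2h/3 = 2 × 2.7/3 = 1.8 m below the apex, so y_c = 5.2 + 1.8 = 7 m and h_c = 7 × 0.920505 = 6.44353 m.
A = ½ × 2.21 × 2.7 = 2.9835 m².
Resultant F = γ·h_c·A = 8.00496 × 6.44353 × 2.9835 = 153.89 kN.
I_c = b·h³/36 = 2.21 × 2.7³/36 = 1.20832 m⁴.
Centre of pressure: y_p = y_c + I_c/(y_c·A) = 7 + 1.20832/(7 × 2.9835) = 7 + 0.0578573 = 7.05786 m along the plane.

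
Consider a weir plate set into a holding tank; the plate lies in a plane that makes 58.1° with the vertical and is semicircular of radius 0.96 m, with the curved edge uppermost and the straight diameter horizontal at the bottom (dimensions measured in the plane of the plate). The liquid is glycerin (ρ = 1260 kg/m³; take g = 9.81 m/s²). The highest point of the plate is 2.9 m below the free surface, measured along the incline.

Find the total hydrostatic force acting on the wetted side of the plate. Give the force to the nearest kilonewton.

γ = ρg = 1260 × 9.81 / 1000 = 12.3606 kN/m³.
The plate makes 58.1° with the vertical, i.e. θ = 90° − 58.1° = 31.9° to the horizontal. Measuring y along the incline from the free-surface line, vertical depth h = y·sinθ with sinθ = 0.528438.
The centroid lies 4r/(3π) = 0.407437 m above the diameter, so r − 4r/(3π) = 0.96 − 0.407437 = 0.552563 m below the topmost point, so y_c = 2.9 + 0.552563 = 3.45256 m and h_c = 3.45256 × 0.528438 = 1.82446 m.
A = πr²/2 = π × 0.96²/2 = 1.44765 m².
Resultant F = γ·h_c·A = 12.3606 × 1.82446 × 1.44765 = 32.6466 kN.

F ≈ 33 kN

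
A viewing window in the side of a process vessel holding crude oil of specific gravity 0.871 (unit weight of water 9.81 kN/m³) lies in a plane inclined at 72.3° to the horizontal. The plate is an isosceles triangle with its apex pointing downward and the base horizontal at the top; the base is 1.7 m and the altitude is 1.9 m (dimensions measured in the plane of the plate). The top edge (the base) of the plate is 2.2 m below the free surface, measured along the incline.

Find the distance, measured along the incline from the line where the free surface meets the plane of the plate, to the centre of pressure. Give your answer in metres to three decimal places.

γ = 0.871 × 9.81 = 8.54451 kN/m³.
Let θ = 72.3° be the plate's angle to the horizontal; measure y along the incline from where the plane meets the free surface. Vertical depth h = y·sinθ with sinθ = 0.952661.
With the apex down, the centroid sits h/3 = 1.9/3 = 0.633333 m below the base (the top edge), so y_c = 2.2 + 0.633333 = 2.83333 m and h_c = 2.83333 × 0.952661 = 2.6992 m.
A = ½ × 1.7 × 1.9 = 1.615 m².
Resultant F = γ·h_c·A = 8.54451 × 2.6992 × 1.615 = 37.2473 kN.
I_c = b·h³/36 = 1.7 × 1.9³/36 = 0.323897 m⁴.
Centre of pressure: y_p = y_c + I_c/(y_c·A) = 2.83333 + 0.323897/(2.83333 × 1.615) = 2.83333 + 0.0707843 = 2.90411 m along the plane.

y_p = 2.904 m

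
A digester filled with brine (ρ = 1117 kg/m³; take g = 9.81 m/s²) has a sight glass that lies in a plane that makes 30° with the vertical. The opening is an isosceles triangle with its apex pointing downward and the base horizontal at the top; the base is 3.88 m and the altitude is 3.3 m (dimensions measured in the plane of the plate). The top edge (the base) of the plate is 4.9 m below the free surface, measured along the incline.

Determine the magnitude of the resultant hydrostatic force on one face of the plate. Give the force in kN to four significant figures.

F ≈ 364.5 kN

γ = ρg = 1117 × 9.81 / 1000 = 10.95777 kN/m³.
The plate makes 30° with the vertical, i.e. θ = 90° − 30° = 60° to the horizontal. Measuring y along the incline from the free-surface line, vertical depth h = y·sinθ with sinθ = 0.866025.
With the apex down, the centroid sits h/3 = 3.3/3 = 1.1 m below the base (the top edge), so y_c = 4.9 + 1.1 = 6 m and h_c = 6 × 0.866025 = 5.19615 m.
A = ½ × 3.88 × 3.3 = 6.402 m².
Resultant F = γ·h_c·A = 10.95777 × 5.19615 × 6.402 = 364.518 kN.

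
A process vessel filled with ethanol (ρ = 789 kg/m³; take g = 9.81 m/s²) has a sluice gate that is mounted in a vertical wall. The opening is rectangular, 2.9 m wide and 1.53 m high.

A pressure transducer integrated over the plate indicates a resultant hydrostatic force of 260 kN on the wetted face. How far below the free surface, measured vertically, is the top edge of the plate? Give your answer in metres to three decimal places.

γ = ρg = 789 × 9.81 / 1000 = 7.74009 kN/m³.
A = 2.9 × 1.53 = 4.437 m².
From F = γ·h_c·A, the centroid depth is h_c = 260/(7.74009 × 4.437) = 7.57073 m.
The centroid lies 1.53/2 = 0.765 m below the top edge, so the top edge sits at h_top = 7.57073 − 0.765 = 6.80573 m below the surface.

d_top ≈ 6.806 m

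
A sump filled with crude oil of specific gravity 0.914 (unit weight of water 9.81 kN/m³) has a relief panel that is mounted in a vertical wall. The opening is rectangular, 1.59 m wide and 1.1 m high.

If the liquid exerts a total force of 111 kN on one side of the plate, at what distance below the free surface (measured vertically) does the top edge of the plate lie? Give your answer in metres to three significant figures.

γ = 0.914 × 9.81 = 8.96634 kN/m³.
A = 1.59 × 1.1 = 1.749 m².
From F = γ·h_c·A, the centroid depth is h_c = 111/(8.96634 × 1.749) = 7.07812 m.
The centroid lies 1.1/2 = 0.55 m below the top edge, so the top edge sits at h_top = 7.07812 − 0.55 = 6.52812 m below the surface.

d_top ≈ 6.53 m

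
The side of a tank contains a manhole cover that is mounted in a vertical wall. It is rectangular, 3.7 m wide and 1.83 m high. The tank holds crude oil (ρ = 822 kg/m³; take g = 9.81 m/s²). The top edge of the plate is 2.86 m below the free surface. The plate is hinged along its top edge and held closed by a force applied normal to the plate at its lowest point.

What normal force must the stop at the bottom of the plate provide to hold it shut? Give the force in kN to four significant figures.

γ = ρg = 822 × 9.81 / 1000 = 8.06382 kN/m³.
The centroid lies 1.83/2 = 0.915 m below the top edge, so the centroid depth is h_c = 2.86 + 0.915 = 3.775 m.
A = 3.7 × 1.83 = 6.771 m².
Resultant F = γ·h_c·A = 8.06382 × 3.775 × 6.771 = 206.115 kN.
I_c = b·h³/12 = 3.7 × 1.83³/12 = 1.88962 m⁴.
Centre of pressure: y_p = y_c + I_c/(y_c·A) = 3.775 + 1.88962/(3.775 × 6.771) = 3.775 + 0.0739273 = 3.84893 m along the plane.
The resultant acts 0.915 + 0.0739273 = 0.988927 m (along the plate) below the hinge at the top edge, so the moment about the hinge is M = F × 0.988927 = 206.115 × 0.988927 = 203.833 kN·m.
A normal force at the bottom, 1.83 m from the hinge, must supply this moment: P = 203.833/1.83 = 111.384 kN.

P ≈ 111.4 kN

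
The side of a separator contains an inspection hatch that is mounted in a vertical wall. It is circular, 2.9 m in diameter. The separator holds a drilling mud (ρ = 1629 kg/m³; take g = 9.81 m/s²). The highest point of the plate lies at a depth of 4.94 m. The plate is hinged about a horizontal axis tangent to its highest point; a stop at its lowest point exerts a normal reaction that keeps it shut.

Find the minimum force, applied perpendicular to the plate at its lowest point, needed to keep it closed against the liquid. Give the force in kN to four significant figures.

P ≈ 356.4 kN

γ = ρg = 1629 × 9.81 / 1000 = 15.98049 kN/m³.
The centroid is at the centre, 1.45 m below the top of the plate, so the centroid depth is h_c = 4.94 + 1.45 = 6.39 m.
A = π(1.45)² = 6.6052 m².
Resultant F = γ·h_c·A = 15.98049 × 6.39 × 6.6052 = 674.492 kN.
I_c = πr⁴/4 = π × 1.45⁴/4 = 3.47186 m⁴.
Centre of pressure: y_p = y_c + I_c/(y_c·A) = 6.39 + 3.47186/(6.39 × 6.6052) = 6.39 + 0.0822575 = 6.47226 m along the plane.
The resultant acts 1.45 + 0.0822575 = 1.53226 m (along the plate) below the hinge at the top edge, so the moment about the hinge is M = F × 1.53226 = 674.492 × 1.53226 = 1033.5 kN·m.
A normal force at the bottom, 2.9 m from the hinge, must supply this moment: P = 1033.5/2.9 = 356.379 kN.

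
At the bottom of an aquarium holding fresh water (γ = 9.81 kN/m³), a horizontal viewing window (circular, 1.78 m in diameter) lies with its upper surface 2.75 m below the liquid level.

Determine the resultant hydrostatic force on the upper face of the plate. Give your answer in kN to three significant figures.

F ≈ 67.1 kN

γ = 9.81 kN/m³.
The plate is horizontal, so pressure is uniform at p = γ·h = 9.81 × 2.75 = 26.9775 kN/m².
A = π(0.89)² = 2.48846 m².
F = p·A = 26.9775 × 2.48846 = 67.1324 kN.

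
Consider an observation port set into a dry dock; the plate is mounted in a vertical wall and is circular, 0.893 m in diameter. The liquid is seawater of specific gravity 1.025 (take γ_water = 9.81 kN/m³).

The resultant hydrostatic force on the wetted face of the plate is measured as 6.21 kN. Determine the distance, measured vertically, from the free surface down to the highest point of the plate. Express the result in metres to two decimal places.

d_top ≈ 0.54 m

γ = 1.025 × 9.81 = 10.05525 kN/m³.
A = π(0.4465)² = 0.626315 m².
From F = γ·h_c·A, the centroid depth is h_c = 6.21/(10.05525 × 0.626315) = 0.986066 m.
The centroid is at the centre, 0.4465 m below the top of the plate, so the highest point sits at h_top = 0.986066 − 0.4465 = 0.539566 m below the surface.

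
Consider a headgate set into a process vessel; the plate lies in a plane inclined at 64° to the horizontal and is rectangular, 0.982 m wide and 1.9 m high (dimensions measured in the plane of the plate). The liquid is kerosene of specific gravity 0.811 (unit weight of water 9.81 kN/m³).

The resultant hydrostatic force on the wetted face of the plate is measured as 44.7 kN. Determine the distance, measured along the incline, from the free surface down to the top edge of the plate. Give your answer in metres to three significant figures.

y_top ≈ 2.40 m

γ = 0.811 × 9.81 = 7.95591 kN/m³.
A = 0.982 × 1.9 = 1.8658 m².
From F = γ·h_c·A, the centroid depth is h_c = 44.7/(7.95591 × 1.8658) = 3.01129 m.
Let θ = 64° be the plate's angle to the horizontal; measure y along the incline from where the plane meets the free surface. Vertical depth h = y·sinθ with sinθ = 0.898794.
Along the incline, y_c = h_c/sinθ = 3.01129/0.898794 = 3.35037 m.
The centroid lies 1.9/2 = 0.95 m below the top edge, so the top edge sits at y_top = 3.35037 − 0.95 = 2.40037 m along the incline.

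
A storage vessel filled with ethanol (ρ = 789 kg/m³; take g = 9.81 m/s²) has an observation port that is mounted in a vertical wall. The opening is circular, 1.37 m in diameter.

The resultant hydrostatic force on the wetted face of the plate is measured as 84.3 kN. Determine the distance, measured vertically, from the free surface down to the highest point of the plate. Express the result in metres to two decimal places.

d_top ≈ 6.70 m

γ = ρg = 789 × 9.81 / 1000 = 7.74009 kN/m³.
A = π(0.685)² = 1.47411 m².
From F = γ·h_c·A, the centroid depth is h_c = 84.3/(7.74009 × 1.47411) = 7.38842 m.
The centroid is at the centre, 0.685 m below the top of the plate, so the highest point sits at h_top = 7.38842 − 0.685 = 6.70342 m below the surface.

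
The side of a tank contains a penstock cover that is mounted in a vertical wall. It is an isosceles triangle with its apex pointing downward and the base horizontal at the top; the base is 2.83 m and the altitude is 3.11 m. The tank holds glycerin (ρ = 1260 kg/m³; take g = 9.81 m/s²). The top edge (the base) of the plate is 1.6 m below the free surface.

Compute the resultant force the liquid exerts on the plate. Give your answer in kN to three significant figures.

γ = ρg = 1260 × 9.81 / 1000 = 12.3606 kN/m³.
With the apex down, the centroid sits h/3 = 3.11/3 = 1.03667 m below the base (the top edge), so the centroid depth is h_c = 1.6 + 1.03667 = 2.63667 m.
A = ½ × 2.83 × 3.11 = 4.40065 m².
Resultant F = γ·h_c·A = 12.3606 × 2.63667 × 4.40065 = 143.421 kN.

F ≈ 143 kN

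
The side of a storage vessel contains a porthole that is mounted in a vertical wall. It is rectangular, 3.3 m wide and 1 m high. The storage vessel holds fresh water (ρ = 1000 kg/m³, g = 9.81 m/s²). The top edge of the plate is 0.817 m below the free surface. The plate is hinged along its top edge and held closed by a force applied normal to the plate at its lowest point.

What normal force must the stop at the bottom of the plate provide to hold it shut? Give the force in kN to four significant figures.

γ = ρg = 1000 × 9.81 = 9810 N/m³ = 9.81 kN/m³.
The centroid lies 1/2 = 0.5 m below the top edge, so the centroid depth is h_c = 0.817 + 0.5 = 1.317 m.
A = 3.3 × 1 = 3.3 m².
Resultant F = γ·h_c·A = 9.81 × 1.317 × 3.3 = 42.6352 kN.
I_c = b·h³/12 = 3.3 × 1³/12 = 0.275 m⁴.
Centre of pressure: y_p = y_c + I_c/(y_c·A) = 1.317 + 0.275/(1.317 × 3.3) = 1.317 + 0.0632751 = 1.38028 m along the plane.
The resultant acts 0.5 + 0.0632751 = 0.563275 m (along the plate) below the hinge at the top edge, so the moment about the hinge is M = F × 0.563275 = 42.6352 × 0.563275 = 24.0153 kN·m.
A normal force at the bottom, 1 m from the hinge, must supply this moment: P = 24.0153/1 = 24.0153 kN.

P ≈ 24.02 kN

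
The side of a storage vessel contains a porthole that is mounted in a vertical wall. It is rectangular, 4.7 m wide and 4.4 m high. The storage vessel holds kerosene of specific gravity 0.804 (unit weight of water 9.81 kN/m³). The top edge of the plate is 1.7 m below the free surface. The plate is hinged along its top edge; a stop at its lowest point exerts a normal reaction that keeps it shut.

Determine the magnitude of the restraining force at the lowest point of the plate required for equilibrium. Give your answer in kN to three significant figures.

P ≈ 378 kN

γ = 0.804 × 9.81 = 7.88724 kN/m³.
The centroid lies 4.4/2 = 2.2 m below the top edge, so the centroid depth is h_c = 1.7 + 2.2 = 3.9 m.
A = 4.7 × 4.4 = 20.68 m².
Resultant F = γ·h_c·A = 7.88724 × 3.9 × 20.68 = 636.122 kN.
I_c = b·h³/12 = 4.7 × 4.4³/12 = 33.3637 m⁴.
Centre of pressure: y_p = y_c + I_c/(y_c·A) = 3.9 + 33.3637/(3.9 × 20.68) = 3.9 + 0.413675 = 4.31367 m along the plane.
The resultant acts 2.2 + 0.413675 = 2.61368 m (along the plate) below the hinge at the top edge, so the moment about the hinge is M = F × 2.61368 = 636.122 × 2.61368 = 1662.62 kN·m.
A normal force at the bottom, 4.4 m from the hinge, must supply this moment: P = 1662.62/4.4 = 377.868 kN.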